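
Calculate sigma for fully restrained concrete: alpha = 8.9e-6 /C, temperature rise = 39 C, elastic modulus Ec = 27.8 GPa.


sigma = alpha * dT * Ec
= 8.9e-6 * 39 * 27.8 * 1000
= 9.649 MPa

9.649


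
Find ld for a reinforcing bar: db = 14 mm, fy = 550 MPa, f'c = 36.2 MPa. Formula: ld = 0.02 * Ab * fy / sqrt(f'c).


Ab = pi * 14^2 / 4 = 153.938 mm2
ld = 0.02 * 153.938 * 550 / sqrt(36.2)
= 281.4 mm

281.4


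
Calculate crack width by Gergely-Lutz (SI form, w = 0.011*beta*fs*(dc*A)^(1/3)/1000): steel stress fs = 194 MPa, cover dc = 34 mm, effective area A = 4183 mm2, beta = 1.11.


w = 0.011 * beta * fs * (dc * A)^(1/3) / 1000
= 0.011 * 1.11 * 194 * (34 * 4183)^(1/3) / 1000
= 0.124 mm

0.124


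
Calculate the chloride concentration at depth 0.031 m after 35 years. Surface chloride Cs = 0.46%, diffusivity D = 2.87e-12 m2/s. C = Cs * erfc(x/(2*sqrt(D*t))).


t_seconds = 35 * 365.25 * 24 * 3600 = 1104516000.0 s
arg = 0.031 / (2 * sqrt(2.87e-12 * 1104516000.0))
= 0.2753
erfc(0.2753) = 0.697
C = 0.46 * 0.697 = 0.3206%

0.3206


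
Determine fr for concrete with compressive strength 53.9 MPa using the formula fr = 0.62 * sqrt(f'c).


fr = 0.62 * sqrt(53.9)
= 4.552 MPa

4.552


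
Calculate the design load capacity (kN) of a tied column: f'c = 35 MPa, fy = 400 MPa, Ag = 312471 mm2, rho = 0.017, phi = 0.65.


Ast = rho * Ag = 0.017 * 312471 = 5312.007 mm2
phi*Pn = 0.65 * 0.80 * (0.85 * 35 * (312471 - 5312.007) + 400 * 5312.007) / 1000
= 5856.65 kN

5856.65


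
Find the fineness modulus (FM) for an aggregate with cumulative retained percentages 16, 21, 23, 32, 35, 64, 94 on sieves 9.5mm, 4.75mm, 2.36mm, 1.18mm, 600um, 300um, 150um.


FM = sum(cumulative % retained) / 100
= 285 / 100
= 2.85

2.85


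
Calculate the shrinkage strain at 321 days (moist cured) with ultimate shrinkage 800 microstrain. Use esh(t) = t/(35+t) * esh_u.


esh(321) = 321 / (35 + 321) * 800
= 321 / 356 * 800
= 721.3 microstrain

721.3


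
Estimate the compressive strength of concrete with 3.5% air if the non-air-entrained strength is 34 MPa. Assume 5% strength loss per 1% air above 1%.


Strength loss = (3.5 - 1) * 5 = 12.5%
f'c = 34 * (1 - 12.5/100)
= 29.75 MPa

29.75


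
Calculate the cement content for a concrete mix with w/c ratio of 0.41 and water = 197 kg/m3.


Cement = water / (w/c)
= 197 / 0.41
= 480.5 kg/m3

480.5


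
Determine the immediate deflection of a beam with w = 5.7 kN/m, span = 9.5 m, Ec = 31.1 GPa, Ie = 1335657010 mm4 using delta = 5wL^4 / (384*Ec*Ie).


Convert: L = 9.5 m = 9500 mm, Ec = 31.1 GPa = 31100 MPa
delta = 5 * 5.7 * 9500^4 / (384 * 31100 * 1335657010)
= 14.55 mm

14.55


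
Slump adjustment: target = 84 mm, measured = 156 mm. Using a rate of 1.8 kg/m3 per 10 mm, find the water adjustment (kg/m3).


Difference = 84 - 156 = -72 mm
Water adjustment = -72 * 1.8 / 10 = -13.0 kg/m3

-13.0


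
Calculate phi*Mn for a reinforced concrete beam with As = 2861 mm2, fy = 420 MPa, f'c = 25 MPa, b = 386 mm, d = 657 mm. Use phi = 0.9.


a = As * fy / (0.85 * f'c * b)
= 2861 * 420 / (0.85 * 25 * 386)
= 146.4944 mm
Mn = As * fy * (d - a/2) / 10^6
= 701.4491 kN-m
phi*Mn = 0.9 * 701.4491 = 631.3 kN-m

631.3


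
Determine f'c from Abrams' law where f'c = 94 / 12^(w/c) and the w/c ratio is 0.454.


f'c = 94 / 12^0.454
= 94 / 3.09
= 30.42 MPa

30.42


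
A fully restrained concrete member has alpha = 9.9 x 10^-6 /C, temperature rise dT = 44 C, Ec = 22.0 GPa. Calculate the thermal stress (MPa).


sigma = alpha * dT * Ec
= 9.9e-6 * 44 * 22.0 * 1000
= 9.583 MPa

9.583


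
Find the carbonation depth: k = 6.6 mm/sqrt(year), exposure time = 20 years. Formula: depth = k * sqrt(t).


depth = k * sqrt(t)
= 6.6 * sqrt(20)
= 29.52 mm

29.52


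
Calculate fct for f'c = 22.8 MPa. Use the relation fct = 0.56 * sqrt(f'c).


fct = 0.56 * sqrt(22.8)
= 0.56 * 4.775
= 2.674 MPa

2.674


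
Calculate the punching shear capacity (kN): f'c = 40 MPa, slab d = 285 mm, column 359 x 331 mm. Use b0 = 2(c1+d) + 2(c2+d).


b0 = 2*(359 + 285) + 2*(331 + 285) = 2520 mm
Vc = 0.33 * sqrt(40) * 2520 * 285 / 1000
= 1498.96 kN

1498.96


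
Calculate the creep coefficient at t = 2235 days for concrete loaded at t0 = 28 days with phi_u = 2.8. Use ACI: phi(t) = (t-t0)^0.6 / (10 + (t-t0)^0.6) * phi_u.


dt = 2235 - 28 = 2207
phi = 2207^0.6 / (10 + 2207^0.6) * 2.8
= 2.549

2.549


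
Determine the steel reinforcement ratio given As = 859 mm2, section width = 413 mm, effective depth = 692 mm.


rho = As / (b * d)
= 859 / (413 * 692)
= 0.003

0.003


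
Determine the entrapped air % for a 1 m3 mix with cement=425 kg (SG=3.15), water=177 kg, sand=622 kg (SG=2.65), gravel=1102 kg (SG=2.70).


Vol cement = 425 / (3.15 * 1000) = 0.134921 m3
Vol water = 177 / 1000 = 0.177 m3
Vol sand = 622 / (2.65 * 1000) = 0.234717 m3
Vol gravel = 1102 / (2.70 * 1000) = 0.408148 m3
Total solid + water volume = 0.954786 m3
Air = (1 - 0.954786) * 100 = 4.52%

4.52


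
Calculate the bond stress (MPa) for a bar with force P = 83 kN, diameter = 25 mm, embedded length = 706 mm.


u = P / (pi * db * ld)
= 83 * 1000 / (pi * 25 * 706)
= 1.497 MPa

1.497


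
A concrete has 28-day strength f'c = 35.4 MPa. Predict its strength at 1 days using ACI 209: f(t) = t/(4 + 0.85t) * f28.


f(1) = 1 / (4 + 0.85 * 1) * 35.4
= 1 / 4.85 * 35.4
= 7.3 MPa

7.3


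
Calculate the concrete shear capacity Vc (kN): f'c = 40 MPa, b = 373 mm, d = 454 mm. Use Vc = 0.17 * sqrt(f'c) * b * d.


Vc = 0.17 * sqrt(40) * 373 * 454 / 1000
= 182.07 kN

182.07


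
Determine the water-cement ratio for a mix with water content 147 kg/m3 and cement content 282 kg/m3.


w/c = water / cement
w/c = 147 / 282 = 0.521

0.521


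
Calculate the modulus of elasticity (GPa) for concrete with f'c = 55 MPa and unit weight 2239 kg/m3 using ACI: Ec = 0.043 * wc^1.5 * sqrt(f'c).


Ec = 0.043 * 2239^1.5 * sqrt(55) / 1000
= 33.79 GPa

33.79


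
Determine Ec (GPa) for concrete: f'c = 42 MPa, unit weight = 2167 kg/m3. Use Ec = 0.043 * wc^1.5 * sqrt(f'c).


Ec = 0.043 * 2167^1.5 * sqrt(42) / 1000
= 28.11 GPa

28.11


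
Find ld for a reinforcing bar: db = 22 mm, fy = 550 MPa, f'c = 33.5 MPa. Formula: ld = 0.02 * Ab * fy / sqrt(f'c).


Ab = pi * 22^2 / 4 = 380.133 mm2
ld = 0.02 * 380.133 * 550 / sqrt(33.5)
= 722.4 mm

722.4


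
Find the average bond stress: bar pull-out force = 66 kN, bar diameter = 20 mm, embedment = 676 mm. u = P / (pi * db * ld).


u = P / (pi * db * ld)
= 66 * 1000 / (pi * 20 * 676)
= 1.554 MPa

1.554


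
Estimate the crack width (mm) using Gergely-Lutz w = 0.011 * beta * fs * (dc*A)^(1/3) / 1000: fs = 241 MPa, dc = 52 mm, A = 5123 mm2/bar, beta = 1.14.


w = 0.011 * beta * fs * (dc * A)^(1/3) / 1000
= 0.011 * 1.14 * 241 * (52 * 5123)^(1/3) / 1000
= 0.194 mm

0.194


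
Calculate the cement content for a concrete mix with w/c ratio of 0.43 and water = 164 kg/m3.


Cement = water / (w/c)
= 164 / 0.43
= 381.4 kg/m3

381.4


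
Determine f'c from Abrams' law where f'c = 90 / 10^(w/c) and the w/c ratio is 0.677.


f'c = 90 / 10^0.677
= 90 / 4.753
= 18.93 MPa

18.93


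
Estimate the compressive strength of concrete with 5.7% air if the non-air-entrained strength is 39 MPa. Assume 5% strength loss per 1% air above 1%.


Strength loss = (5.7 - 1) * 5 = 23.5%
f'c = 39 * (1 - 23.5/100)
= 29.84 MPa

29.84


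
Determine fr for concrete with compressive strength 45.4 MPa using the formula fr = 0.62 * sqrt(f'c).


fr = 0.62 * sqrt(45.4)
= 4.178 MPa

4.178


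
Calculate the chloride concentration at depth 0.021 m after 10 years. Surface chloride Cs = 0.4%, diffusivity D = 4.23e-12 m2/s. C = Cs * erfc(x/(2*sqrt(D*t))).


t_seconds = 10 * 365.25 * 24 * 3600 = 315576000.0 s
arg = 0.021 / (2 * sqrt(4.23e-12 * 315576000.0))
= 0.2874
erfc(0.2874) = 0.6844
C = 0.4 * 0.6844 = 0.2738%

0.2738


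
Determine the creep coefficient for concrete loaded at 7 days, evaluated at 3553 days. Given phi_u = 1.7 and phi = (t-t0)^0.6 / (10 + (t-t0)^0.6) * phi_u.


dt = 3553 - 7 = 3546
phi = 3546^0.6 / (10 + 3546^0.6) * 1.7
= 1.583

1.583


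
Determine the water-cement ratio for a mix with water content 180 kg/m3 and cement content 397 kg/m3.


w/c = water / cement
w/c = 180 / 397 = 0.453

0.453


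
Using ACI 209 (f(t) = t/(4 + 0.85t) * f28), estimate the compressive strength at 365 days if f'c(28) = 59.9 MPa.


f(365) = 365 / (4 + 0.85 * 365) * 59.9
= 365 / 314.25 * 59.9
= 69.57 MPa

69.57


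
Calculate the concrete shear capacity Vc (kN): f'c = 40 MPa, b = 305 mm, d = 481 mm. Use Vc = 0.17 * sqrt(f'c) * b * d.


Vc = 0.17 * sqrt(40) * 305 * 481 / 1000
= 157.73 kN

157.73


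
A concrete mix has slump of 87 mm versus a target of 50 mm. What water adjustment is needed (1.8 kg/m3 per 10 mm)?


Difference = 50 - 87 = -37 mm
Water adjustment = -37 * 1.8 / 10 = -6.7 kg/m3

-6.7


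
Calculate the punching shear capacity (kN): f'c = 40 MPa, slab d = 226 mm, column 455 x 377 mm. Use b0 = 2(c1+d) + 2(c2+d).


b0 = 2*(455 + 226) + 2*(377 + 226) = 2568 mm
Vc = 0.33 * sqrt(40) * 2568 * 226 / 1000
= 1211.29 kN

1211.29


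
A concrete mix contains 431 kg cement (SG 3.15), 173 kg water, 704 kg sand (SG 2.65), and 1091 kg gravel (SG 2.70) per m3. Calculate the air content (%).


Vol cement = 431 / (3.15 * 1000) = 0.136825 m3
Vol water = 173 / 1000 = 0.173 m3
Vol sand = 704 / (2.65 * 1000) = 0.26566 m3
Vol gravel = 1091 / (2.70 * 1000) = 0.404074 m3
Total solid + water volume = 0.97956 m3
Air = (1 - 0.97956) * 100 = 2.04%

2.04


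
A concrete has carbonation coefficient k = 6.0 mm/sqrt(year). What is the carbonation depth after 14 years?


depth = k * sqrt(t)
= 6.0 * sqrt(14)
= 22.45 mm

22.45


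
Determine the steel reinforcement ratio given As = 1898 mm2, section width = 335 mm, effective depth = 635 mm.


rho = As / (b * d)
= 1898 / (335 * 635)
= 0.0089

0.0089


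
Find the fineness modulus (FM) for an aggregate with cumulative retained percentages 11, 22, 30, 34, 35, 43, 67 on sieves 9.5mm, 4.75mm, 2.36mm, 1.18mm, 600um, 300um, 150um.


FM = sum(cumulative % retained) / 100
= 242 / 100
= 2.42

2.42


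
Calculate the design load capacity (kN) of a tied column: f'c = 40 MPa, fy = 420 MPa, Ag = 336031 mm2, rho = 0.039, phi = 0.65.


Ast = rho * Ag = 0.039 * 336031 = 13105.209 mm2
phi*Pn = 0.65 * 0.80 * (0.85 * 40 * (336031 - 13105.209) + 420 * 13105.209) / 1000
= 8571.51 kN

8571.51


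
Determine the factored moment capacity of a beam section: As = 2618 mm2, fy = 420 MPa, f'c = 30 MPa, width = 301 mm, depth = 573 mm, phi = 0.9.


a = As * fy / (0.85 * f'c * b)
= 2618 * 420 / (0.85 * 30 * 301)
= 143.2558 mm
Mn = As * fy * (d - a/2) / 10^6
= 551.2887 kN-m
phi*Mn = 0.9 * 551.2887 = 496.16 kN-m

496.16


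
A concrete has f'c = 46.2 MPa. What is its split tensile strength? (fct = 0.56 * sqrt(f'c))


fct = 0.56 * sqrt(46.2)
= 0.56 * 6.797
= 3.806 MPa

3.806


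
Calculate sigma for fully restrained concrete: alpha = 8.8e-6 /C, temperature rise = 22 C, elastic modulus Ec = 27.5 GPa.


sigma = alpha * dT * Ec
= 8.8e-6 * 22 * 27.5 * 1000
= 5.324 MPa

5.324


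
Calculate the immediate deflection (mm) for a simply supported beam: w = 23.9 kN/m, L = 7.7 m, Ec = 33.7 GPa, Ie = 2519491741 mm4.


Convert: L = 7.7 m = 7700 mm, Ec = 33.7 GPa = 33700 MPa
delta = 5 * 23.9 * 7700^4 / (384 * 33700 * 2519491741)
= 12.88 mm

12.88


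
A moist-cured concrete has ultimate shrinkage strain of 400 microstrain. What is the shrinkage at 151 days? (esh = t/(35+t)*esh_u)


esh(151) = 151 / (35 + 151) * 400
= 151 / 186 * 400
= 324.7 microstrain

324.7


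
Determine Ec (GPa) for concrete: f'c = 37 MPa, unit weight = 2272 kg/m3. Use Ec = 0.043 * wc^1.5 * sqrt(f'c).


Ec = 0.043 * 2272^1.5 * sqrt(37) / 1000
= 28.33 GPa

28.33


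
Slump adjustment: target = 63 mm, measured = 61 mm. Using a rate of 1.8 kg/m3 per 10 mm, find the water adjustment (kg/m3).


Difference = 63 - 61 = 2 mm
Water adjustment = 2 * 1.8 / 10 = 0.4 kg/m3

0.4


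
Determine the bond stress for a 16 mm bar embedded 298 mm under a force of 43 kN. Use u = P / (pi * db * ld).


u = P / (pi * db * ld)
= 43 * 1000 / (pi * 16 * 298)
= 2.871 MPa

2.871


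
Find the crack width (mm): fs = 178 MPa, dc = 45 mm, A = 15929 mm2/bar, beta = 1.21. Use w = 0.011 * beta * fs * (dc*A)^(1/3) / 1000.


w = 0.011 * beta * fs * (dc * A)^(1/3) / 1000
= 0.011 * 1.21 * 178 * (45 * 15929)^(1/3) / 1000
= 0.212 mm

0.212


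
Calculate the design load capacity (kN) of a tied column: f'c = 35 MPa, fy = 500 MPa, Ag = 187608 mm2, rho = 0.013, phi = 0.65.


Ast = rho * Ag = 0.013 * 187608 = 2438.904 mm2
phi*Pn = 0.65 * 0.80 * (0.85 * 35 * (187608 - 2438.904) + 500 * 2438.904) / 1000
= 3498.68 kN

3498.68


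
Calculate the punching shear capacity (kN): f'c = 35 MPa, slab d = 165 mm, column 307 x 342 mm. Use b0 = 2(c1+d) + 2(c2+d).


b0 = 2*(307 + 165) + 2*(342 + 165) = 1958 mm
Vc = 0.33 * sqrt(35) * 1958 * 165 / 1000
= 630.73 kN

630.73


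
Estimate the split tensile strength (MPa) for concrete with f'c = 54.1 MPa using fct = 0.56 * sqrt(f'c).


fct = 0.56 * sqrt(54.1)
= 0.56 * 7.355
= 4.119 MPa

4.119


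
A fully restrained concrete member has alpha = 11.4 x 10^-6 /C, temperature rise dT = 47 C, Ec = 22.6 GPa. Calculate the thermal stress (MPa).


sigma = alpha * dT * Ec
= 11.4e-6 * 47 * 22.6 * 1000
= 12.109 MPa

12.109


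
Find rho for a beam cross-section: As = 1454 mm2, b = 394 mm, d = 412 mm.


rho = As / (b * d)
= 1454 / (394 * 412)
= 0.009

0.009


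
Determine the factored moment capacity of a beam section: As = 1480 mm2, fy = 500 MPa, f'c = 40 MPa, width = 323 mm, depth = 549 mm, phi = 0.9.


a = As * fy / (0.85 * f'c * b)
= 1480 * 500 / (0.85 * 40 * 323)
= 67.383 mm
Mn = As * fy * (d - a/2) / 10^6
= 381.3283 kN-m
phi*Mn = 0.9 * 381.3283 = 343.2 kN-m

343.2


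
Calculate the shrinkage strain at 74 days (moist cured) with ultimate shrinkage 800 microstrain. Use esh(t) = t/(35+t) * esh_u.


esh(74) = 74 / (35 + 74) * 800
= 74 / 109 * 800
= 543.1 microstrain

543.1


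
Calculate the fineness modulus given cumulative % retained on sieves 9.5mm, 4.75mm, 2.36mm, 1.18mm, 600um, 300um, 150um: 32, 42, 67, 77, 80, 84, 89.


FM = sum(cumulative % retained) / 100
= 471 / 100
= 4.71

4.71


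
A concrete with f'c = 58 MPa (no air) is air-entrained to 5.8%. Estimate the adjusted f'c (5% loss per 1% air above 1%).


Strength loss = (5.8 - 1) * 5 = 24.0%
f'c = 58 * (1 - 24.0/100)
= 44.08 MPa

44.08


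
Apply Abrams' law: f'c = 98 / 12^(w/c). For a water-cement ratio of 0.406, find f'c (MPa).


f'c = 98 / 12^0.406
= 98 / 2.743
= 35.73 MPa

35.73


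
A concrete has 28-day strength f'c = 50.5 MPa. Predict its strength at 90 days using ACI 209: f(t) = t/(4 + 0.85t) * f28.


f(90) = 90 / (4 + 0.85 * 90) * 50.5
= 90 / 80.5 * 50.5
= 56.46 MPa

56.46


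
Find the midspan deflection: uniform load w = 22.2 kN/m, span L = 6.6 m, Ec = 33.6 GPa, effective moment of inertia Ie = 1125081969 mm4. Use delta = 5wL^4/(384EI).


Convert: L = 6.6 m = 6600 mm, Ec = 33.6 GPa = 33600 MPa
delta = 5 * 22.2 * 6600^4 / (384 * 33600 * 1125081969)
= 14.51 mm

14.51


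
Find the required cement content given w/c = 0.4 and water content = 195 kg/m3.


Cement = water / (w/c)
= 195 / 0.4
= 487.5 kg/m3

487.5


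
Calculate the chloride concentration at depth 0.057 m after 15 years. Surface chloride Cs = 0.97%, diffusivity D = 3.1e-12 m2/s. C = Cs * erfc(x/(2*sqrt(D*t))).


t_seconds = 15 * 365.25 * 24 * 3600 = 473364000.0 s
arg = 0.057 / (2 * sqrt(3.1e-12 * 473364000.0))
= 0.744
erfc(0.744) = 0.2927
C = 0.97 * 0.2927 = 0.2839%

0.2839


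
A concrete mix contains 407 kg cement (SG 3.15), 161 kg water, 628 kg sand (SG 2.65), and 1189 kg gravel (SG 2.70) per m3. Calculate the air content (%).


Vol cement = 407 / (3.15 * 1000) = 0.129206 m3
Vol water = 161 / 1000 = 0.161 m3
Vol sand = 628 / (2.65 * 1000) = 0.236981 m3
Vol gravel = 1189 / (2.70 * 1000) = 0.44037 m3
Total solid + water volume = 0.967558 m3
Air = (1 - 0.967558) * 100 = 3.24%

3.24


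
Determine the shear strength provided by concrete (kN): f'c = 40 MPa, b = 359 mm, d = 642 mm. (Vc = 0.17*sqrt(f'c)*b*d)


Vc = 0.17 * sqrt(40) * 359 * 642 / 1000
= 247.8 kN

247.8


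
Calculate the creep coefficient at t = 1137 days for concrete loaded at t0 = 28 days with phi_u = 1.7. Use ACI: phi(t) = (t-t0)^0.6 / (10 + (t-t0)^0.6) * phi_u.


dt = 1137 - 28 = 1109
phi = 1109^0.6 / (10 + 1109^0.6) * 1.7
= 1.48

1.48


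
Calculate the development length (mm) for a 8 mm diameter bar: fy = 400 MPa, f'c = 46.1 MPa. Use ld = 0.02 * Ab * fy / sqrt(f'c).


Ab = pi * 8^2 / 4 = 50.265 mm2
ld = 0.02 * 50.265 * 400 / sqrt(46.1)
= 59.2 mm

59.2


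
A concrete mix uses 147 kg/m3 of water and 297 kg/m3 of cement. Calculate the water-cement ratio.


w/c = water / cement
w/c = 147 / 297 = 0.495

0.495


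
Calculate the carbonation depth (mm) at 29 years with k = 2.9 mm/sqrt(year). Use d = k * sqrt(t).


depth = k * sqrt(t)
= 2.9 * sqrt(29)
= 15.62 mm

15.62


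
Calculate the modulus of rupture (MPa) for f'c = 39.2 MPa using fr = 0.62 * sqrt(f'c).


fr = 0.62 * sqrt(39.2)
= 3.882 MPa

3.882


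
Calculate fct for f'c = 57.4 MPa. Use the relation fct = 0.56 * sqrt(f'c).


fct = 0.56 * sqrt(57.4)
= 0.56 * 7.576
= 4.243 MPa

4.243


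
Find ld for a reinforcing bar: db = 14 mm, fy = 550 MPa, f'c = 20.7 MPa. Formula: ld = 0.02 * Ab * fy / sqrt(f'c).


Ab = pi * 14^2 / 4 = 153.938 mm2
ld = 0.02 * 153.938 * 550 / sqrt(20.7)
= 372.2 mm

372.2


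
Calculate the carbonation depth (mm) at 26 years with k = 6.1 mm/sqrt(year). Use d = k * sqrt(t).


depth = k * sqrt(t)
= 6.1 * sqrt(26)
= 31.1 mm

31.1


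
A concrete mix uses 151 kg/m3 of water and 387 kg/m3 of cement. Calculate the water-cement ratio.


w/c = water / cement
w/c = 151 / 387 = 0.39

0.39


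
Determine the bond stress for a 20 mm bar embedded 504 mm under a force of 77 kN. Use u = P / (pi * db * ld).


u = P / (pi * db * ld)
= 77 * 1000 / (pi * 20 * 504)
= 2.432 MPa

2.432


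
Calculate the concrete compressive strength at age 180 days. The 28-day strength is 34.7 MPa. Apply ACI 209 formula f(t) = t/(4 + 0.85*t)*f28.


f(180) = 180 / (4 + 0.85 * 180) * 34.7
= 180 / 157.0 * 34.7
= 39.78 MPa

39.78


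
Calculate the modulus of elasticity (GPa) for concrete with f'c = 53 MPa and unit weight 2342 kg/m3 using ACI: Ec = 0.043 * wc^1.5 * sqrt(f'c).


Ec = 0.043 * 2342^1.5 * sqrt(53) / 1000
= 35.48 GPa

35.48


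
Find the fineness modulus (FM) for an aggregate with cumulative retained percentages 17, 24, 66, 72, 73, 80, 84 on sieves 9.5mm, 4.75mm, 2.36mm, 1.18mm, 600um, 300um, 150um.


FM = sum(cumulative % retained) / 100
= 416 / 100
= 4.16

4.16


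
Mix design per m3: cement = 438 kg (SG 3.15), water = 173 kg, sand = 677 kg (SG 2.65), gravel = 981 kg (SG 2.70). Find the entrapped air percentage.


Vol cement = 438 / (3.15 * 1000) = 0.139048 m3
Vol water = 173 / 1000 = 0.173 m3
Vol sand = 677 / (2.65 * 1000) = 0.255472 m3
Vol gravel = 981 / (2.70 * 1000) = 0.363333 m3
Total solid + water volume = 0.930853 m3
Air = (1 - 0.930853) * 100 = 6.91%

6.91


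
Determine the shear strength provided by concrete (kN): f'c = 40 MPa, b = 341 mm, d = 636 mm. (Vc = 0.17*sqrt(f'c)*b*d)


Vc = 0.17 * sqrt(40) * 341 * 636 / 1000
= 233.18 kN

233.18


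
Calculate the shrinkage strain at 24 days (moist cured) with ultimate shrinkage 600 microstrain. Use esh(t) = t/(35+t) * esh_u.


esh(24) = 24 / (35 + 24) * 600
= 24 / 59 * 600
= 244.1 microstrain

244.1


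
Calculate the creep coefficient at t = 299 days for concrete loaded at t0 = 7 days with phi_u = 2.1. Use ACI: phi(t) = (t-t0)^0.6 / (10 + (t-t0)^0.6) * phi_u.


dt = 299 - 7 = 292
phi = 292^0.6 / (10 + 292^0.6) * 2.1
= 1.577

1.577


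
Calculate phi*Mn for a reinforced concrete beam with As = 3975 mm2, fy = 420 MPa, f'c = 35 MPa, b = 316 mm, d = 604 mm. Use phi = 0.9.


a = As * fy / (0.85 * f'c * b)
= 3975 * 420 / (0.85 * 35 * 316)
= 177.5875 mm
Mn = As * fy * (d - a/2) / 10^6
= 860.1368 kN-m
phi*Mn = 0.9 * 860.1368 = 774.12 kN-m

774.12


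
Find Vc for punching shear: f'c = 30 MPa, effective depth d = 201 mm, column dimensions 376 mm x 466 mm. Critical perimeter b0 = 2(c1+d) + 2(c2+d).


b0 = 2*(376 + 201) + 2*(466 + 201) = 2488 mm
Vc = 0.33 * sqrt(30) * 2488 * 201 / 1000
= 903.9 kN

903.9


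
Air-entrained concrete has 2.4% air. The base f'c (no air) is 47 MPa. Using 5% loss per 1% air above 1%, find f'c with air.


Strength loss = (2.4 - 1) * 5 = 7.0%
f'c = 47 * (1 - 7.0/100)
= 43.71 MPa

43.71


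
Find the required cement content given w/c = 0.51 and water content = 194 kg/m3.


Cement = water / (w/c)
= 194 / 0.51
= 380.4 kg/m3

380.4


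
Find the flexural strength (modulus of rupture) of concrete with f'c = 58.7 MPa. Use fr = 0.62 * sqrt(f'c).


fr = 0.62 * sqrt(58.7)
= 4.75 MPa

4.75


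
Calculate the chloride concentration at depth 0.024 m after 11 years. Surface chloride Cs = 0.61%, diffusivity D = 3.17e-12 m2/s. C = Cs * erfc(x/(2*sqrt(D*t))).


t_seconds = 11 * 365.25 * 24 * 3600 = 347133600.0 s
arg = 0.024 / (2 * sqrt(3.17e-12 * 347133600.0))
= 0.3617
erfc(0.3617) = 0.6089
C = 0.61 * 0.6089 = 0.3715%

0.3715


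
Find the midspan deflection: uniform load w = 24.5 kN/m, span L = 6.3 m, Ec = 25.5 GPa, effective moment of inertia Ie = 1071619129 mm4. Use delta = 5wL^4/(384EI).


Convert: L = 6.3 m = 6300 mm, Ec = 25.5 GPa = 25500 MPa
delta = 5 * 24.5 * 6300^4 / (384 * 25500 * 1071619129)
= 18.39 mm

18.39


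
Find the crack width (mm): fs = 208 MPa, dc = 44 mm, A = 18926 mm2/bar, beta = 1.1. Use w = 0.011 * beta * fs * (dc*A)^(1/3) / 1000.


w = 0.011 * beta * fs * (dc * A)^(1/3) / 1000
= 0.011 * 1.1 * 208 * (44 * 18926)^(1/3) / 1000
= 0.237 mm

0.237


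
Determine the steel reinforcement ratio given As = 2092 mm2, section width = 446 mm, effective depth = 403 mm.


rho = As / (b * d)
= 2092 / (446 * 403)
= 0.0116

0.0116


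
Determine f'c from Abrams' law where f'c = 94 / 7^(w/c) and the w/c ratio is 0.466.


f'c = 94 / 7^0.466
= 94 / 2.476
= 37.96 MPa

37.96


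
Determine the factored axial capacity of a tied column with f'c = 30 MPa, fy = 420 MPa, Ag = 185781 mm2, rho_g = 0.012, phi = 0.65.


Ast = rho * Ag = 0.012 * 185781 = 2229.372 mm2
phi*Pn = 0.65 * 0.80 * (0.85 * 30 * (185781 - 2229.372) + 420 * 2229.372) / 1000
= 2920.79 kN

2920.79


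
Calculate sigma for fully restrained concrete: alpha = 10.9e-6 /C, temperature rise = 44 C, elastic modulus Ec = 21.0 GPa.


sigma = alpha * dT * Ec
= 10.9e-6 * 44 * 21.0 * 1000
= 10.072 MPa

10.072


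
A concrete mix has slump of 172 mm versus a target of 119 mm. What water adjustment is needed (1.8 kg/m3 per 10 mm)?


Difference = 119 - 172 = -53 mm
Water adjustment = -53 * 1.8 / 10 = -9.5 kg/m3

-9.5


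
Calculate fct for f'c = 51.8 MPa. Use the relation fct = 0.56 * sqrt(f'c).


fct = 0.56 * sqrt(51.8)
= 0.56 * 7.197
= 4.03 MPa

4.03


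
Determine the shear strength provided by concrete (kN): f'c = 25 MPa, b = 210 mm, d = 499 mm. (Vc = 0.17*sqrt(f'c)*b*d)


Vc = 0.17 * sqrt(25) * 210 * 499 / 1000
= 89.07 kN

89.07


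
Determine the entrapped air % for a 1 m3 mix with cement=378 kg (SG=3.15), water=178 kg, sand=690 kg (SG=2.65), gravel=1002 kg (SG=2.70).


Vol cement = 378 / (3.15 * 1000) = 0.12 m3
Vol water = 178 / 1000 = 0.178 m3
Vol sand = 690 / (2.65 * 1000) = 0.260377 m3
Vol gravel = 1002 / (2.70 * 1000) = 0.371111 m3
Total solid + water volume = 0.929488 m3
Air = (1 - 0.929488) * 100 = 7.05%

7.05


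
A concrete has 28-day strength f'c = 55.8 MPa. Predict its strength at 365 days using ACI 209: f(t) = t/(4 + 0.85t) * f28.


f(365) = 365 / (4 + 0.85 * 365) * 55.8
= 365 / 314.25 * 55.8
= 64.81 MPa

64.81


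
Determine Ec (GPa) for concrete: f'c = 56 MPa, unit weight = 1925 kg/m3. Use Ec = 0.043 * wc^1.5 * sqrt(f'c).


Ec = 0.043 * 1925^1.5 * sqrt(56) / 1000
= 27.18 GPa

27.18


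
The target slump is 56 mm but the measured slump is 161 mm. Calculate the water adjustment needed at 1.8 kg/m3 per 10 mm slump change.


Difference = 56 - 161 = -105 mm
Water adjustment = -105 * 1.8 / 10 = -18.9 kg/m3

-18.9


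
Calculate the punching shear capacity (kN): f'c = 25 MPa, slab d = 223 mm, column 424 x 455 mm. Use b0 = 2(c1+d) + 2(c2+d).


b0 = 2*(424 + 223) + 2*(455 + 223) = 2650 mm
Vc = 0.33 * sqrt(25) * 2650 * 223 / 1000
= 975.07 kN

975.07


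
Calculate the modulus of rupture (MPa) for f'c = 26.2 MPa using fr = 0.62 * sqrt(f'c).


fr = 0.62 * sqrt(26.2)
= 3.174 MPa

3.174


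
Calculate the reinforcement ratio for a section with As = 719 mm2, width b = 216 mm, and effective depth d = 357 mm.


rho = As / (b * d)
= 719 / (216 * 357)
= 0.0093

0.0093


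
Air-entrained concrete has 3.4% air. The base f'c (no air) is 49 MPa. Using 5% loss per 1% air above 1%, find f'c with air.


Strength loss = (3.4 - 1) * 5 = 12.0%
f'c = 49 * (1 - 12.0/100)
= 43.12 MPa

43.12


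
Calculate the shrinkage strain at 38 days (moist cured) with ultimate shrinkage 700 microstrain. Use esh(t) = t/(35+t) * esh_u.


esh(38) = 38 / (35 + 38) * 700
= 38 / 73 * 700
= 364.4 microstrain

364.4


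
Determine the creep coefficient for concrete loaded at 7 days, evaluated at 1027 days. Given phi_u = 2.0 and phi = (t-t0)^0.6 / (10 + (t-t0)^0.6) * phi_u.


dt = 1027 - 7 = 1020
phi = 1020^0.6 / (10 + 1020^0.6) * 2.0
= 1.729

1.729


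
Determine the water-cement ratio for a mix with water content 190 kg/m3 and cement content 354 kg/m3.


w/c = water / cement
w/c = 190 / 354 = 0.537

0.537


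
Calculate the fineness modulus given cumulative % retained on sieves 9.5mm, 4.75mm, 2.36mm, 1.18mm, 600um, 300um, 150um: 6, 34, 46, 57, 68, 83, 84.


FM = sum(cumulative % retained) / 100
= 378 / 100
= 3.78

3.78


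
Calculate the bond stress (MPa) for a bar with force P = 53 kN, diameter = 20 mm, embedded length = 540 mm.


u = P / (pi * db * ld)
= 53 * 1000 / (pi * 20 * 540)
= 1.562 MPa

1.562


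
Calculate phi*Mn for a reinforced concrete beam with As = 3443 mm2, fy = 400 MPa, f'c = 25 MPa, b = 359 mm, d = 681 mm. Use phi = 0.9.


a = As * fy / (0.85 * f'c * b)
= 3443 * 400 / (0.85 * 25 * 359)
= 180.5276 mm
Mn = As * fy * (d - a/2) / 10^6
= 813.5619 kN-m
phi*Mn = 0.9 * 813.5619 = 732.21 kN-m

732.21


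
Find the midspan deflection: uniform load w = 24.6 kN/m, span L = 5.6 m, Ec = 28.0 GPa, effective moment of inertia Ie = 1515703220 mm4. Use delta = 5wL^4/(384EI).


Convert: L = 5.6 m = 5600 mm, Ec = 28.0 GPa = 28000 MPa
delta = 5 * 24.6 * 5600^4 / (384 * 28000 * 1515703220)
= 7.42 mm

7.42


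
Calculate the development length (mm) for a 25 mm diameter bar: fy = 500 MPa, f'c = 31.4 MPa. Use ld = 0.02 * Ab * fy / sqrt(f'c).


Ab = pi * 25^2 / 4 = 490.874 mm2
ld = 0.02 * 490.874 * 500 / sqrt(31.4)
= 876.0 mm

876.0


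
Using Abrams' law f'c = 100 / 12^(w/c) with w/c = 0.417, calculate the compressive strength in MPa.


f'c = 100 / 12^0.417
= 100 / 2.819
= 35.48 MPa

35.48


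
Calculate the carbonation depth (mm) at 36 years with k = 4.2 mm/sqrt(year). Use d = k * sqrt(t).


depth = k * sqrt(t)
= 4.2 * sqrt(36)
= 25.2 mm

25.2


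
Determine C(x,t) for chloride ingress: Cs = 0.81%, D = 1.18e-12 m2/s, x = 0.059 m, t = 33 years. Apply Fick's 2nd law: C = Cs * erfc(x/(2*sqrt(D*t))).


t_seconds = 33 * 365.25 * 24 * 3600 = 1041400800.0 s
arg = 0.059 / (2 * sqrt(1.18e-12 * 1041400800.0))
= 0.8415
erfc(0.8415) = 0.234
C = 0.81 * 0.234 = 0.1895%

0.1895


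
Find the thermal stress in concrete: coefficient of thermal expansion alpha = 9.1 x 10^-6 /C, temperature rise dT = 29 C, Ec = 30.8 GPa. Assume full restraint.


sigma = alpha * dT * Ec
= 9.1e-6 * 29 * 30.8 * 1000
= 8.128 MPa

8.128


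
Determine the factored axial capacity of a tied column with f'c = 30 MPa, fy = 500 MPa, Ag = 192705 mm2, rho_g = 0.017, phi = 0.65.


Ast = rho * Ag = 0.017 * 192705 = 3275.985 mm2
phi*Pn = 0.65 * 0.80 * (0.85 * 30 * (192705 - 3275.985) + 500 * 3275.985) / 1000
= 3363.58 kN

3363.58


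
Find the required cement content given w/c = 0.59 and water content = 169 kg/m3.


Cement = water / (w/c)
= 169 / 0.59
= 286.4 kg/m3

286.4


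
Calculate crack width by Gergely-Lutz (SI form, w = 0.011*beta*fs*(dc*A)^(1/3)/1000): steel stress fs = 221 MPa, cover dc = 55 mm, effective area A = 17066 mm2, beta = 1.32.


w = 0.011 * beta * fs * (dc * A)^(1/3) / 1000
= 0.011 * 1.32 * 221 * (55 * 17066)^(1/3) / 1000
= 0.314 mm

0.314


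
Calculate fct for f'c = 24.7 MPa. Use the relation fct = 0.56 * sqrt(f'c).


fct = 0.56 * sqrt(24.7)
= 0.56 * 4.97
= 2.783 MPa

2.783


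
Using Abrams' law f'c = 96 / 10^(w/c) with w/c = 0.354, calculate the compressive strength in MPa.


f'c = 96 / 10^0.354
= 96 / 2.259
= 42.49 MPa

42.49


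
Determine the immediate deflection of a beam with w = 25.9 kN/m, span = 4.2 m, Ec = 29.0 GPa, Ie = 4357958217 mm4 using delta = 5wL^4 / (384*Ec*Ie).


Convert: L = 4.2 m = 4200 mm, Ec = 29.0 GPa = 29000 MPa
delta = 5 * 25.9 * 4200^4 / (384 * 29000 * 4357958217)
= 0.83 mm

0.83


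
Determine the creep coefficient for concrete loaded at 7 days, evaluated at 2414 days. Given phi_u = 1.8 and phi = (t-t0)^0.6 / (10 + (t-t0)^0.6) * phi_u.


dt = 2414 - 7 = 2407
phi = 2407^0.6 / (10 + 2407^0.6) * 1.8
= 1.646

1.646


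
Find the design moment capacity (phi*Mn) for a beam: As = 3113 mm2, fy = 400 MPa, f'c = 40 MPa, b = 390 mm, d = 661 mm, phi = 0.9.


a = As * fy / (0.85 * f'c * b)
= 3113 * 400 / (0.85 * 40 * 390)
= 93.9065 mm
Mn = As * fy * (d - a/2) / 10^6
= 764.611 kN-m
phi*Mn = 0.9 * 764.611 = 688.15 kN-m

688.15


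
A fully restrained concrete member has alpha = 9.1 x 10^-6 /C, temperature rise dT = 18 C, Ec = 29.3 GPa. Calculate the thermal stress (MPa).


sigma = alpha * dT * Ec
= 9.1e-6 * 18 * 29.3 * 1000
= 4.799 MPa

4.799


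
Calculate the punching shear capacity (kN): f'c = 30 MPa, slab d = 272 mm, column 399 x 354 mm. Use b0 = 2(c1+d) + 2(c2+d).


b0 = 2*(399 + 272) + 2*(354 + 272) = 2594 mm
Vc = 0.33 * sqrt(30) * 2594 * 272 / 1000
= 1275.3 kN

1275.3


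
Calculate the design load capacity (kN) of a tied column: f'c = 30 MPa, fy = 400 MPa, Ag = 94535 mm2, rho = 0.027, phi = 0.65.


Ast = rho * Ag = 0.027 * 94535 = 2552.445 mm2
phi*Pn = 0.65 * 0.80 * (0.85 * 30 * (94535 - 2552.445) + 400 * 2552.445) / 1000
= 1750.6 kN

1750.6


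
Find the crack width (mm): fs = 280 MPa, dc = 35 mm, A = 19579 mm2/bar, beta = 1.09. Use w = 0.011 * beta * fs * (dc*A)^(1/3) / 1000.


w = 0.011 * beta * fs * (dc * A)^(1/3) / 1000
= 0.011 * 1.09 * 280 * (35 * 19579)^(1/3) / 1000
= 0.296 mm

0.296


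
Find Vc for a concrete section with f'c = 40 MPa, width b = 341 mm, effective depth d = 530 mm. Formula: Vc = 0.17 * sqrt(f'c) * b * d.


Vc = 0.17 * sqrt(40) * 341 * 530 / 1000
= 194.32 kN

194.32


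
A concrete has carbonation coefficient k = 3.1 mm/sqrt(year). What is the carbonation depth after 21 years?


depth = k * sqrt(t)
= 3.1 * sqrt(21)
= 14.21 mm

14.21


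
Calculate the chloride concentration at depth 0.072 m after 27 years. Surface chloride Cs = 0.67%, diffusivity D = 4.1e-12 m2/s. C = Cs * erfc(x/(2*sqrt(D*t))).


t_seconds = 27 * 365.25 * 24 * 3600 = 852055200.0 s
arg = 0.072 / (2 * sqrt(4.1e-12 * 852055200.0))
= 0.6091
erfc(0.6091) = 0.389
C = 0.67 * 0.389 = 0.2607%

0.2607


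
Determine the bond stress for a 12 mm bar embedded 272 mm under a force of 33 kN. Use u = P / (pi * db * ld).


u = P / (pi * db * ld)
= 33 * 1000 / (pi * 12 * 272)
= 3.218 MPa

3.218


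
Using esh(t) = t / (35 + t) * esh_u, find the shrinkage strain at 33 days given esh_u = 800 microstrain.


esh(33) = 33 / (35 + 33) * 800
= 33 / 68 * 800
= 388.2 microstrain

388.2


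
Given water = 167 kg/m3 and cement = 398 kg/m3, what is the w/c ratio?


w/c = water / cement
w/c = 167 / 398 = 0.42

0.42


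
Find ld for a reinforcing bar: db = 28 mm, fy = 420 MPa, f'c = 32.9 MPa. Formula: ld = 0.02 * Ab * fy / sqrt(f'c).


Ab = pi * 28^2 / 4 = 615.752 mm2
ld = 0.02 * 615.752 * 420 / sqrt(32.9)
= 901.8 mm

901.8


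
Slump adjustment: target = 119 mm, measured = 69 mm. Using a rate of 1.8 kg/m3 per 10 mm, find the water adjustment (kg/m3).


Difference = 119 - 69 = 50 mm
Water adjustment = 50 * 1.8 / 10 = 9.0 kg/m3

9.0


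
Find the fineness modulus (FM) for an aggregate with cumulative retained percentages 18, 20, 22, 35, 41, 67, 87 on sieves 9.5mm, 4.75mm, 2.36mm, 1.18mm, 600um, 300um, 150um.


FM = sum(cumulative % retained) / 100
= 290 / 100
= 2.9

2.9


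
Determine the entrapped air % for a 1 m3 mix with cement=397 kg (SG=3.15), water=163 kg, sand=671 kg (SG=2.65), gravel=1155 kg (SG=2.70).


Vol cement = 397 / (3.15 * 1000) = 0.126032 m3
Vol water = 163 / 1000 = 0.163 m3
Vol sand = 671 / (2.65 * 1000) = 0.253208 m3
Vol gravel = 1155 / (2.70 * 1000) = 0.427778 m3
Total solid + water volume = 0.970017 m3
Air = (1 - 0.970017) * 100 = 3.0%

3.0


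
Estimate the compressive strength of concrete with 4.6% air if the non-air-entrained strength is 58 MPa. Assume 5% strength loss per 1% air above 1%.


Strength loss = (4.6 - 1) * 5 = 18.0%
f'c = 58 * (1 - 18.0/100)
= 47.56 MPa

47.56


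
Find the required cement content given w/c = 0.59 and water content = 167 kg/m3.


Cement = water / (w/c)
= 167 / 0.59
= 283.1 kg/m3

283.1


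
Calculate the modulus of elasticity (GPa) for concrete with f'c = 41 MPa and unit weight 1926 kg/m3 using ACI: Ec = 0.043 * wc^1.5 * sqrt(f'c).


Ec = 0.043 * 1926^1.5 * sqrt(41) / 1000
= 23.27 GPa

23.27


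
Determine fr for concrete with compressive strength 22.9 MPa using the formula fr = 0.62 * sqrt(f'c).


fr = 0.62 * sqrt(22.9)
= 2.967 MPa

2.967


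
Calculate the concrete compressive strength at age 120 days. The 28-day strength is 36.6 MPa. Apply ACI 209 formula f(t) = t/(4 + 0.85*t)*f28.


f(120) = 120 / (4 + 0.85 * 120) * 36.6
= 120 / 106.0 * 36.6
= 41.43 MPa

41.43


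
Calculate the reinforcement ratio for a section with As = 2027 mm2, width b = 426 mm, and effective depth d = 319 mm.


rho = As / (b * d)
= 2027 / (426 * 319)
= 0.0149

0.0149


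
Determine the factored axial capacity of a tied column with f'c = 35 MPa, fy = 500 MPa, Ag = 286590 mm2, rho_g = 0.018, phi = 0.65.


Ast = rho * Ag = 0.018 * 286590 = 5158.62 mm2
phi*Pn = 0.65 * 0.80 * (0.85 * 35 * (286590 - 5158.62) + 500 * 5158.62) / 1000
= 5694.98 kN

5694.98


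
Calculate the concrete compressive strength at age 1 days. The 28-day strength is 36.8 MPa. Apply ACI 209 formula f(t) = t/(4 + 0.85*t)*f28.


f(1) = 1 / (4 + 0.85 * 1) * 36.8
= 1 / 4.85 * 36.8
= 7.59 MPa

7.59


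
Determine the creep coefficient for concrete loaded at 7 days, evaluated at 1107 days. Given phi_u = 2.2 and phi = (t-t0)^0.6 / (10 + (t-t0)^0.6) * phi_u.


dt = 1107 - 7 = 1100
phi = 1100^0.6 / (10 + 1100^0.6) * 2.2
= 1.914

1.914


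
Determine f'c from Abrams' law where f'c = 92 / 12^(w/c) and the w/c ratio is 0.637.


f'c = 92 / 12^0.637
= 92 / 4.869
= 18.9 MPa

18.9


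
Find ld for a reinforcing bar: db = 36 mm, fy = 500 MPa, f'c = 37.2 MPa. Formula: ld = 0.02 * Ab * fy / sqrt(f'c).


Ab = pi * 36^2 / 4 = 1017.876 mm2
ld = 0.02 * 1017.876 * 500 / sqrt(37.2)
= 1668.9 mm

1668.9


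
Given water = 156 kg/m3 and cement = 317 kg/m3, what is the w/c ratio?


w/c = water / cement
w/c = 156 / 317 = 0.492

0.492


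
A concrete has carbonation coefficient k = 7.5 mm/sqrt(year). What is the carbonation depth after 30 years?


depth = k * sqrt(t)
= 7.5 * sqrt(30)
= 41.08 mm

41.08


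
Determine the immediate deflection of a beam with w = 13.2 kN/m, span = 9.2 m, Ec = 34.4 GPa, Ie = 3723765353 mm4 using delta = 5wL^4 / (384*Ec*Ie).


Convert: L = 9.2 m = 9200 mm, Ec = 34.4 GPa = 34400 MPa
delta = 5 * 13.2 * 9200^4 / (384 * 34400 * 3723765353)
= 9.61 mm

9.61


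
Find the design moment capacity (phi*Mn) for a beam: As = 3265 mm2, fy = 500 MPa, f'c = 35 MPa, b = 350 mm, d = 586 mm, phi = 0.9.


a = As * fy / (0.85 * f'c * b)
= 3265 * 500 / (0.85 * 35 * 350)
= 156.7827 mm
Mn = As * fy * (d - a/2) / 10^6
= 828.6711 kN-m
phi*Mn = 0.9 * 828.6711 = 745.8 kN-m

745.8


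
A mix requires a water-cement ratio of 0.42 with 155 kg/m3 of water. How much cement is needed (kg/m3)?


Cement = water / (w/c)
= 155 / 0.42
= 369.0 kg/m3

369.0


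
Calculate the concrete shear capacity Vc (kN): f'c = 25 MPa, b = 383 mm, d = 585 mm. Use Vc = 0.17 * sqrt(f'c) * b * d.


Vc = 0.17 * sqrt(25) * 383 * 585 / 1000
= 190.45 kN

190.45


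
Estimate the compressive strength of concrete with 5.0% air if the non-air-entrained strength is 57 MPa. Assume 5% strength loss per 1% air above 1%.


Strength loss = (5.0 - 1) * 5 = 20.0%
f'c = 57 * (1 - 20.0/100)
= 45.6 MPa

45.6


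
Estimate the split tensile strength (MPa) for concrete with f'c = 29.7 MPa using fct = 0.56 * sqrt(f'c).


fct = 0.56 * sqrt(29.7)
= 0.56 * 5.45
= 3.052 MPa

3.052


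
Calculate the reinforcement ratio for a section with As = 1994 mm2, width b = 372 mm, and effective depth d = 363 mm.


rho = As / (b * d)
= 1994 / (372 * 363)
= 0.0148

0.0148


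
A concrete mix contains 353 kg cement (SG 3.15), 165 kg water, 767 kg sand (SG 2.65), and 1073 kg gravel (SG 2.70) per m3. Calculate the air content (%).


Vol cement = 353 / (3.15 * 1000) = 0.112063 m3
Vol water = 165 / 1000 = 0.165 m3
Vol sand = 767 / (2.65 * 1000) = 0.289434 m3
Vol gravel = 1073 / (2.70 * 1000) = 0.397407 m3
Total solid + water volume = 0.963905 m3
Air = (1 - 0.963905) * 100 = 3.61%

3.61


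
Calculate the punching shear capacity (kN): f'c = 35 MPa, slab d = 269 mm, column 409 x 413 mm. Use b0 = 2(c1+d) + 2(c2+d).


b0 = 2*(409 + 269) + 2*(413 + 269) = 2720 mm
Vc = 0.33 * sqrt(35) * 2720 * 269 / 1000
= 1428.46 kN

1428.46


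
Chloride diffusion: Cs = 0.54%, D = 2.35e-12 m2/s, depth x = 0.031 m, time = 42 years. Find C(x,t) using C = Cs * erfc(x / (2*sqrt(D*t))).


t_seconds = 42 * 365.25 * 24 * 3600 = 1325419200.0 s
arg = 0.031 / (2 * sqrt(2.35e-12 * 1325419200.0))
= 0.2777
erfc(0.2777) = 0.6945
C = 0.54 * 0.6945 = 0.375%

0.375


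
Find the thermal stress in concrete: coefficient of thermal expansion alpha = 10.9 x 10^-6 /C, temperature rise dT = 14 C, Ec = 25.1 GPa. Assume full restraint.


sigma = alpha * dT * Ec
= 10.9e-6 * 14 * 25.1 * 1000
= 3.83 MPa

3.83


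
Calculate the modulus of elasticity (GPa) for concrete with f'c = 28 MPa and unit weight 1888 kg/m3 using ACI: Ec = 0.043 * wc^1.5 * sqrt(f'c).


Ec = 0.043 * 1888^1.5 * sqrt(28) / 1000
= 18.67 GPa

18.67


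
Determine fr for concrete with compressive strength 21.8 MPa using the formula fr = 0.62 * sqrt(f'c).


fr = 0.62 * sqrt(21.8)
= 2.895 MPa

2.895


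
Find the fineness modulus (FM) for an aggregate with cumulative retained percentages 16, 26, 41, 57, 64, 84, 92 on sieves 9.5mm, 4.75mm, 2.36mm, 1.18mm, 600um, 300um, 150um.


FM = sum(cumulative % retained) / 100
= 380 / 100
= 3.8

3.8


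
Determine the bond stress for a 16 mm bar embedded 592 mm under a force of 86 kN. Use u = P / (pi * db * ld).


u = P / (pi * db * ld)
= 86 * 1000 / (pi * 16 * 592)
= 2.89 MPa

2.89


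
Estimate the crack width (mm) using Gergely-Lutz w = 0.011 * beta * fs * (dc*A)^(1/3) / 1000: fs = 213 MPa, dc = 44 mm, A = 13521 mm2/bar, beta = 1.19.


w = 0.011 * beta * fs * (dc * A)^(1/3) / 1000
= 0.011 * 1.19 * 213 * (44 * 13521)^(1/3) / 1000
= 0.234 mm

0.234
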